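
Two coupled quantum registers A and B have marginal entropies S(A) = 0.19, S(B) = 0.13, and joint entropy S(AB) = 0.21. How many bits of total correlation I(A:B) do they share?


I(A:B) = S(A) + S(B) - S(AB)
= 0.19 + 0.13 - 0.21
= 0.1100

0.1100


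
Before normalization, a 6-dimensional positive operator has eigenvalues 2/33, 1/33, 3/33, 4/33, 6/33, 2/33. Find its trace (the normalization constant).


tr(M) = sum of eigenvalues
= 2/33 + 1/33 + 3/33 + 4/33 + 6/33 + 2/33
= 18/33
= 0.5455

0.5455


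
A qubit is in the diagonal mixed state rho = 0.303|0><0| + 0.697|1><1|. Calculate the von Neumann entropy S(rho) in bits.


S = -p*log2(p) - (1-p)*log2(1-p)
p = 0.3030, 1-p = 0.6970
= -0.3030 * log2(0.3030) - 0.6970 * log2(0.6970)
= -(-0.5220) - (-0.3630)
= 0.8849

0.8849


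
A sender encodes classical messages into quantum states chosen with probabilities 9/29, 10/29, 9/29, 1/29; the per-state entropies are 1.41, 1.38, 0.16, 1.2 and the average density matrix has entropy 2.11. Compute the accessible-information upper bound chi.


chi = S(rho) - sum_i p_i * S(rho_i)
Weighted entropy = 9/29 * 1.41 + 10/29 * 1.38 + 9/29 * 0.16 + 1/29 * 1.2
= 1.0045
chi = 2.11 - 1.0045
= 1.1055

1.1055


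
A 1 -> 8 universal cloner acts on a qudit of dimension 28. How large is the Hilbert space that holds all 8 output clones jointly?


Output space = H^(tensor 8) where dim(H) = 28
dim = 28^8
= 784 (after 2 factors)
= 21952 (after 3 factors)
= 614656 (after 4 factors)
= 17210368 (after 5 factors)
= 481890304 (after 6 factors)
= 13492928512 (after 7 factors)
= 377801998336 (after 8 factors)
= 377801998336

377801998336


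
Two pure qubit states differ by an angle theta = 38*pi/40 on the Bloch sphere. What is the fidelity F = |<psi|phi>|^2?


For states separated by angle theta on Bloch sphere:
F = cos^2(theta/2)
theta = 38*pi/40 = 2.9845
theta/2 = 1.4923
cos(theta/2) = 0.0785
F = 0.0062

0.0062


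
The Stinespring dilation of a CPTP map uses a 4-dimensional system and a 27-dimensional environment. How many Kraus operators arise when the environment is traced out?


Tracing out the environment in an orthonormal basis {|i>_E} gives Kraus operators K_i = <i|_E U |0>_E.
Number of Kraus operators = dim(H_env) = d_env
= 27

27


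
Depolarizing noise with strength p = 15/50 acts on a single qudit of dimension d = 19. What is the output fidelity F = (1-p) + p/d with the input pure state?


F = (1-p) + p/d
= (1 - 0.3000) + 0.3000/19
= 0.7000 + 0.0158
= 0.7158

0.7158


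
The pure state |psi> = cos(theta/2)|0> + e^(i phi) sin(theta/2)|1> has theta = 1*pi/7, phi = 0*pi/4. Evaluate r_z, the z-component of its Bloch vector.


theta = 0.4488, phi = 0.0000
r_z = cos(theta) = 0.9010

0.9010


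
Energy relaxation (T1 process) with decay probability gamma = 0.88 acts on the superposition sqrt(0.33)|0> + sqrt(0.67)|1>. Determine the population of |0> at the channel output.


For amplitude damping with parameter gamma on state sqrt(a)|0> + sqrt(b)|1>:
alpha^2 = 0.33, beta^2 = 0.67
P(|0>) = alpha^2 + gamma * beta^2
= 0.33 + 0.88 * 0.67
= 0.33 + 0.5896
= 0.9196

0.9196


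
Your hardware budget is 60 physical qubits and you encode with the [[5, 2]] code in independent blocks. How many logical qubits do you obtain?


Each code block uses 5 physical qubits for 2 logical qubit(s).
Number of complete blocks = floor(60 / 5) = 12
Logical qubits = 12 * 2
= 24

24


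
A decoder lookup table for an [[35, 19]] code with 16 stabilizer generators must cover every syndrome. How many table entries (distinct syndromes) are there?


Each stabilizer generator gives a binary (+1 or -1) measurement outcome.
With 16 independent generators:
Total syndromes = 2^16
= 65536

65536


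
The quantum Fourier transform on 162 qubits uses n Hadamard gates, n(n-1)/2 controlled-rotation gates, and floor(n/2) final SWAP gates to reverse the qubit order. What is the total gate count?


Hadamard gates: 162
Controlled rotations: n*(n-1)/2 = 162*161/2 = 13041
SWAP gates: floor(n/2) = floor(162/2) = 81
Total = 162 + 13041 + 81
= 13284

13284


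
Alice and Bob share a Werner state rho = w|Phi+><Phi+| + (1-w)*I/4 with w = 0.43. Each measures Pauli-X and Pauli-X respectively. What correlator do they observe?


|Phi+> = (|00> + |11>)/sqrt(2)
For the pure Bell state, <X_A X_B> = +1 (Bell-state Pauli correlator).
The maximally-mixed part I/4 has tr(I/4 * P tensor P) = 0 for any traceless Pauli P.
So <X_A X_B>_rho = w * (+1) + (1 - w) * 0
= 0.43 * (+1)
= 0.4300

0.4300


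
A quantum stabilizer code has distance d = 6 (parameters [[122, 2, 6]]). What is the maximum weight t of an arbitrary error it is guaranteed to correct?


Code parameters: [[122, 2, 6]], distance d = 6.
Number of correctable errors = floor((d-1)/2)
= floor((6 - 1)/2)
= floor(5/2)
= 2

2


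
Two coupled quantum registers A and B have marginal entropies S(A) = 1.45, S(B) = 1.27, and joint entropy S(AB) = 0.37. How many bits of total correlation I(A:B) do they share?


I(A:B) = S(A) + S(B) - S(AB)
= 1.45 + 1.27 - 0.37
= 2.3500

2.3500


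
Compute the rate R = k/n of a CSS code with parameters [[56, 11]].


Code rate R = k/n
= 11/56
= 0.1964

0.1964


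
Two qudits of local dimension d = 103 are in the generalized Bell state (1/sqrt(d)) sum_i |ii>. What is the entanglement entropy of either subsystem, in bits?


For a maximally entangled state in d x d:
S = log2(d) = log2(103)
= 6.6865

6.6865


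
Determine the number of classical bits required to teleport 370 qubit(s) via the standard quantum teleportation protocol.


Quantum teleportation requires 2 classical bits per qubit teleported.
370 qubit(s) -> 2 * 370 = 740 classical bits

740


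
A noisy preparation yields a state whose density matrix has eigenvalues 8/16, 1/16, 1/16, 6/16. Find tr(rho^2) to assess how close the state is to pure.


tr(rho^2) = sum of eigenvalues squared
= (8/16)^2 + (1/16)^2 + (1/16)^2 + (6/16)^2
= (64 + 1 + 1 + 36) / 256
= 102/256
= 0.3984

0.3984


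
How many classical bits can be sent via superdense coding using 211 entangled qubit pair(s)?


Superdense coding allows 2 classical bits per shared entangled pair.
211 pair(s) -> 2 * 211 = 422 classical bits

422


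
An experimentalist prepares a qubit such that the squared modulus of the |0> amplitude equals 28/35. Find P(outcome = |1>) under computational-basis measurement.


|alpha|^2 = 28/35 = 0.8000
|beta|^2 = 1 - 28/35 = 7/35 = 0.2000
P(|1>) = |beta|^2 = 0.2000

0.2000


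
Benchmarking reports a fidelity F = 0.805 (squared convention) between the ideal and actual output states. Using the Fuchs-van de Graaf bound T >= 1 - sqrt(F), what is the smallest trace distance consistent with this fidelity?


Fuchs-van de Graaf (squared-fidelity convention): 1 - sqrt(F) <= T <= sqrt(1 - F).
Lower bound: T >= 1 - sqrt(F)
sqrt(F) = sqrt(0.805) = 0.8972
T >= 1 - 0.8972
T >= 0.1028

0.1028


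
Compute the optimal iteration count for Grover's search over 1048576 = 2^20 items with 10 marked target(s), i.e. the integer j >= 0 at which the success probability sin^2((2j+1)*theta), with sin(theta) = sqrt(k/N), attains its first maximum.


After j Grover iterations the success probability is P(j) = sin^2((2j+1)*theta), where sin(theta) = sqrt(k/N).
N = 2^20 = 1048576, k = 10
sin(theta) = sqrt(k/N) = 0.003088161778
theta = arcsin(sqrt(k/N)) = 0.003088166686 rad
P(j) reaches its first maximum when (2j+1)*theta is as close as possible to pi/2, i.e. j = round(pi/(4*theta) - 1/2).
pi/(4*theta) - 1/2 = 253.8251
(For comparison, the common estimate pi/4 * sqrt(N/k) = 254.3255; the exact maximiser is used here.)
Optimal iterations = 254

254


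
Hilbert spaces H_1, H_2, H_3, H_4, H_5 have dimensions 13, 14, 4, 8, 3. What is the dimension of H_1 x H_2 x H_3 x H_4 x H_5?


dim(H_1 x H_2 x H_3 x H_4 x H_5) = 13 * 14 * 4 * 8 * 3
= 182 * 4 * 8 * 3
= 728 * 8 * 3
= 5824 * 3
= 17472

17472


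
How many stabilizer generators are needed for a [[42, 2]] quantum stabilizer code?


For an [[n,k]] stabilizer code:
Number of stabilizer generators = n - k
= 42 - 2
= 40

40


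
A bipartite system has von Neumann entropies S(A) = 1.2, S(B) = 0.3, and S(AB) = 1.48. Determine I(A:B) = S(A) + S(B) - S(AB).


I(A:B) = S(A) + S(B) - S(AB)
= 1.2 + 0.3 - 1.48
= 0.0200

0.0200


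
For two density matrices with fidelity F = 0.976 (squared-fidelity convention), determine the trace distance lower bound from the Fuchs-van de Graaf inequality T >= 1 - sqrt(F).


Fuchs-van de Graaf (squared-fidelity convention): 1 - sqrt(F) <= T <= sqrt(1 - F).
Lower bound: T >= 1 - sqrt(F)
sqrt(F) = sqrt(0.976) = 0.9879
T >= 1 - 0.9879
T >= 0.0121

0.0121


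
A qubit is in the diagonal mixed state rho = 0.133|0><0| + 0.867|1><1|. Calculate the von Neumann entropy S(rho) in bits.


S = -p*log2(p) - (1-p)*log2(1-p)
p = 0.1330, 1-p = 0.8670
= -0.1330 * log2(0.1330) - 0.8670 * log2(0.8670)
= -(-0.3871) - (-0.1785)
= 0.5656

0.5656


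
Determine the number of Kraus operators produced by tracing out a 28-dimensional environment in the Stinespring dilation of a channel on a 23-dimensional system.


Tracing out the environment in an orthonormal basis {|i>_E} gives Kraus operators K_i = <i|_E U |0>_E.
Number of Kraus operators = dim(H_env) = d_env
= 28

28


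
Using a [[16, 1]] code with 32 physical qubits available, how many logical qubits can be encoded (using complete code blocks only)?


Each code block uses 16 physical qubits for 1 logical qubit(s).
Number of complete blocks = floor(32 / 16) = 2
Logical qubits = 2 * 1
= 2

2


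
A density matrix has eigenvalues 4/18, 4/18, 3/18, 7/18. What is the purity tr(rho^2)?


tr(rho^2) = sum of eigenvalues squared
= (4/18)^2 + (4/18)^2 + (3/18)^2 + (7/18)^2
= (16 + 16 + 9 + 49) / 324
= 90/324
= 0.2778

0.2778


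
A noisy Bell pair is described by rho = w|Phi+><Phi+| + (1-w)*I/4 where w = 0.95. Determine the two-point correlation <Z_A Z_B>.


|Phi+> = (|00> + |11>)/sqrt(2)
For the pure Bell state, <Z_A Z_B> = +1 (Bell-state Pauli correlator).
The maximally-mixed part I/4 has tr(I/4 * P tensor P) = 0 for any traceless Pauli P.
So <Z_A Z_B>_rho = w * (+1) + (1 - w) * 0
= 0.95 * (+1)
= 0.9500

0.9500


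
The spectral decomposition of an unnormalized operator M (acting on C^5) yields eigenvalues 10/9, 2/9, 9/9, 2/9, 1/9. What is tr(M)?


tr(M) = sum of eigenvalues
= 10/9 + 2/9 + 9/9 + 2/9 + 1/9
= 24/9
= 2.6667

2.6667


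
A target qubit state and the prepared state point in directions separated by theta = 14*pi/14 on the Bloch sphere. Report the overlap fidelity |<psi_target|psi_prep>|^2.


For states separated by angle theta on Bloch sphere:
F = cos^2(theta/2)
theta = 14*pi/14 = 3.1416
theta/2 = 1.5708
cos(theta/2) = 0.0000
F = 0.0000

0.0000


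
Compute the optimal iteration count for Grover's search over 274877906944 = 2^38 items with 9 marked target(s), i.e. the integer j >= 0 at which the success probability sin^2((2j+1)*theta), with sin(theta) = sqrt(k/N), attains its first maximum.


After j Grover iterations the success probability is P(j) = sin^2((2j+1)*theta), where sin(theta) = sqrt(k/N).
N = 2^38 = 274877906944, k = 9
sin(theta) = sqrt(k/N) = 5.722045898e-06
theta = arcsin(sqrt(k/N)) = 5.722045898e-06 rad
P(j) reaches its first maximum when (2j+1)*theta is as close as possible to pi/2, i.e. j = round(pi/(4*theta) - 1/2).
pi/(4*theta) - 1/2 = 137257.7774
(For comparison, the common estimate pi/4 * sqrt(N/k) = 137258.2774; the exact maximiser is used here.)
Optimal iterations = 137258

137258


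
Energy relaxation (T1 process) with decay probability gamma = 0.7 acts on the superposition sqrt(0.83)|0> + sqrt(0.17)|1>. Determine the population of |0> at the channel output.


For amplitude damping with parameter gamma on state sqrt(a)|0> + sqrt(b)|1>:
alpha^2 = 0.83, beta^2 = 0.17
P(|0>) = alpha^2 + gamma * beta^2
= 0.83 + 0.7 * 0.17
= 0.83 + 0.1190
= 0.9490

0.9490


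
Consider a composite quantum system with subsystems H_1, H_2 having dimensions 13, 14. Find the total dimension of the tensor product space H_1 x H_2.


dim(H_1 x H_2) = 13 * 14
= 182

182


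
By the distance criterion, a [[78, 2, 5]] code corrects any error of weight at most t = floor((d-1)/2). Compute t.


Code parameters: [[78, 2, 5]], distance d = 5.
Number of correctable errors = floor((d-1)/2)
= floor((5 - 1)/2)
= floor(4/2)
= 2

2


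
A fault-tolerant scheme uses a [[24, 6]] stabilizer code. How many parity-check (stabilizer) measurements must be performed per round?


For an [[n,k]] stabilizer code:
Number of stabilizer generators = n - k
= 24 - 6
= 18

18


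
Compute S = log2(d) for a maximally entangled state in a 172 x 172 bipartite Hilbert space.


For a maximally entangled state in d x d:
S = log2(d) = log2(172)
= 7.4263

7.4263


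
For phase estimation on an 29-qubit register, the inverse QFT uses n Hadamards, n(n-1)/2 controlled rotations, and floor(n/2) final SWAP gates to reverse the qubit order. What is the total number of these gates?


Hadamard gates: 29
Controlled rotations: n*(n-1)/2 = 29*28/2 = 406
SWAP gates: floor(n/2) = floor(29/2) = 14
Total = 29 + 406 + 14
= 449

449


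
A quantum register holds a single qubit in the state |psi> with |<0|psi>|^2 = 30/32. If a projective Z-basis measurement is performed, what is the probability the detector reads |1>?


|alpha|^2 = 30/32 = 0.9375
|beta|^2 = 1 - 30/32 = 2/32 = 0.0625
P(|1>) = |beta|^2 = 0.0625

0.0625


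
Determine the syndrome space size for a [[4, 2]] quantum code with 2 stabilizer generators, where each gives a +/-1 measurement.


Each stabilizer generator gives a binary (+1 or -1) measurement outcome.
With 2 independent generators:
Total syndromes = 2^2
= 4

4


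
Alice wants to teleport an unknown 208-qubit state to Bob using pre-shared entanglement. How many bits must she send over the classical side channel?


Quantum teleportation requires 2 classical bits per qubit teleported.
208 qubit(s) -> 2 * 208 = 416 classical bits

416


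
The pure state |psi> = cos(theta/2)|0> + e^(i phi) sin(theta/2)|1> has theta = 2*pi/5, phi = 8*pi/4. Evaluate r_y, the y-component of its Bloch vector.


theta = 1.2566, phi = 6.2832
r_y = sin(theta)*sin(phi) = 0.9511 * 0.0000
r_y = 0.0000

0.0000


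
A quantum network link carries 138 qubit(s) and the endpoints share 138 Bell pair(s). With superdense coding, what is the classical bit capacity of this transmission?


Superdense coding allows 2 classical bits per shared entangled pair.
138 pair(s) -> 2 * 138 = 276 classical bits

276


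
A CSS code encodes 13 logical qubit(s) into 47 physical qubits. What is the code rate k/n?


Code rate R = k/n
= 13/47
= 0.2766

0.2766


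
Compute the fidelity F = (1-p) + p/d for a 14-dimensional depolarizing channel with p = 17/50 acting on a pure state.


F = (1-p) + p/d
= (1 - 0.3400) + 0.3400/14
= 0.6600 + 0.0243
= 0.6843

0.6843


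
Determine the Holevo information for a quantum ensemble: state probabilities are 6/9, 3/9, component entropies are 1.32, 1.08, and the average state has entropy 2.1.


chi = S(rho) - sum_i p_i * S(rho_i)
Weighted entropy = 6/9 * 1.32 + 3/9 * 1.08
= 1.2400
chi = 2.1 - 1.2400
= 0.8600

0.8600


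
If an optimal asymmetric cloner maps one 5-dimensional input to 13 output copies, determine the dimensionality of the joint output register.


Output space = H^(tensor 13) where dim(H) = 5
dim = 5^13
= 25 (after 2 factors)
= 125 (after 3 factors)
= 625 (after 4 factors)
= 3125 (after 5 factors)
= 15625 (after 6 factors)
= 78125 (after 7 factors)
= 390625 (after 8 factors)
= 1953125 (after 9 factors)
= 9765625 (after 10 factors)
= 48828125 (after 11 factors)
= 244140625 (after 12 factors)
= 1220703125 (after 13 factors)
= 1220703125

1220703125


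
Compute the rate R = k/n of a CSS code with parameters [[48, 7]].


Code rate R = k/n
= 7/48
= 0.1458

0.1458


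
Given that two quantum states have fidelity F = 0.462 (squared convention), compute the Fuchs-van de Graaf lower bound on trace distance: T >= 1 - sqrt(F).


Fuchs-van de Graaf (squared-fidelity convention): 1 - sqrt(F) <= T <= sqrt(1 - F).
Lower bound: T >= 1 - sqrt(F)
sqrt(F) = sqrt(0.462) = 0.6797
T >= 1 - 0.6797
T >= 0.3203

0.3203


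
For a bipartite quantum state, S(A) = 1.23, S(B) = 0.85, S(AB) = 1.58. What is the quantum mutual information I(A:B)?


I(A:B) = S(A) + S(B) - S(AB)
= 1.23 + 0.85 - 1.58
= 0.5000

0.5000


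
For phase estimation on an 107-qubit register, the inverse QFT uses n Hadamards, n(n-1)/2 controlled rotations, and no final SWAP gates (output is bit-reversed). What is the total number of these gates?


Hadamard gates: 107
Controlled rotations: n*(n-1)/2 = 107*106/2 = 5671
SWAP gates: 0 (omitted)
Total = 107 + 5671
= 5778

5778


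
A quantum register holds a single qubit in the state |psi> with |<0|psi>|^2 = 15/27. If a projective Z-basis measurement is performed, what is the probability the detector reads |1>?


|alpha|^2 = 15/27 = 0.5556
|beta|^2 = 1 - 15/27 = 12/27 = 0.4444
P(|1>) = |beta|^2 = 0.4444

0.4444


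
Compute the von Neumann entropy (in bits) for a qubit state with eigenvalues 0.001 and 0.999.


S = -p*log2(p) - (1-p)*log2(1-p)
p = 0.0010, 1-p = 0.9990
= -0.0010 * log2(0.0010) - 0.9990 * log2(0.9990)
= -(-0.0100) - (-0.0014)
= 0.0114

0.0114


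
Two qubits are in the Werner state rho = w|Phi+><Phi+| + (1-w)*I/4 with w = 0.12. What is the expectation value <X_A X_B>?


|Phi+> = (|00> + |11>)/sqrt(2)
For the pure Bell state, <X_A X_B> = +1 (Bell-state Pauli correlator).
The maximally-mixed part I/4 has tr(I/4 * P tensor P) = 0 for any traceless Pauli P.
So <X_A X_B>_rho = w * (+1) + (1 - w) * 0
= 0.12 * (+1)
= 0.1200

0.1200


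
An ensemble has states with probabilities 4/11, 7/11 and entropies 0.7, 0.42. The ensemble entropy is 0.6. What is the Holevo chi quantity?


chi = S(rho) - sum_i p_i * S(rho_i)
Weighted entropy = 4/11 * 0.7 + 7/11 * 0.42
= 0.5218
chi = 0.6 - 0.5218
= 0.0782

0.0782


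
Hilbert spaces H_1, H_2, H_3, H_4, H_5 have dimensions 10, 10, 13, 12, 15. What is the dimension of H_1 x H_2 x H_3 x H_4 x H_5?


dim(H_1 x H_2 x H_3 x H_4 x H_5) = 10 * 10 * 13 * 12 * 15
= 100 * 13 * 12 * 15
= 1300 * 12 * 15
= 15600 * 15
= 234000

234000


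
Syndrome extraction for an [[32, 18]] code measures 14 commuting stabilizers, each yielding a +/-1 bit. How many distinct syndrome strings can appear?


Each stabilizer generator gives a binary (+1 or -1) measurement outcome.
With 14 independent generators:
Total syndromes = 2^14
= 16384

16384


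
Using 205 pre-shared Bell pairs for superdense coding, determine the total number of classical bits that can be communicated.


Superdense coding allows 2 classical bits per shared entangled pair.
205 pair(s) -> 2 * 205 = 410 classical bits

410


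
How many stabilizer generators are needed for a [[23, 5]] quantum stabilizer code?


For an [[n,k]] stabilizer code:
Number of stabilizer generators = n - k
= 23 - 5
= 18

18


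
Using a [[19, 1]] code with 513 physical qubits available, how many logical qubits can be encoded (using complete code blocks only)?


Each code block uses 19 physical qubits for 1 logical qubit(s).
Number of complete blocks = floor(513 / 19) = 27
Logical qubits = 27 * 1
= 27

27


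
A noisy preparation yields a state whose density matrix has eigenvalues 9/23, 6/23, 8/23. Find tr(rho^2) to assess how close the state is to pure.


tr(rho^2) = sum of eigenvalues squared
= (9/23)^2 + (6/23)^2 + (8/23)^2
= (81 + 36 + 64) / 529
= 181/529
= 0.3422

0.3422


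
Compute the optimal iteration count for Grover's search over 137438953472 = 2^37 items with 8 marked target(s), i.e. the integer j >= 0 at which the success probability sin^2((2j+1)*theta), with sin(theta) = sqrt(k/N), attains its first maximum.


After j Grover iterations the success probability is P(j) = sin^2((2j+1)*theta), where sin(theta) = sqrt(k/N).
N = 2^37 = 137438953472, k = 8
sin(theta) = sqrt(k/N) = 7.629394531e-06
theta = arcsin(sqrt(k/N)) = 7.629394531e-06 rad
P(j) reaches its first maximum when (2j+1)*theta is as close as possible to pi/2, i.e. j = round(pi/(4*theta) - 1/2).
pi/(4*theta) - 1/2 = 102943.2081
(For comparison, the common estimate pi/4 * sqrt(N/k) = 102943.7081; the exact maximiser is used here.)
Optimal iterations = 102943

102943


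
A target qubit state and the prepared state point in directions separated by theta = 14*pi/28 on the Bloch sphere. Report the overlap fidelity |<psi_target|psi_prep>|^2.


For states separated by angle theta on Bloch sphere:
F = cos^2(theta/2)
theta = 14*pi/28 = 1.5708
theta/2 = 0.7854
cos(theta/2) = 0.7071
F = 0.5000

0.5000


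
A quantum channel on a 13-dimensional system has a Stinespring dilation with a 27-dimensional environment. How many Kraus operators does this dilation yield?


Tracing out the environment in an orthonormal basis {|i>_E} gives Kraus operators K_i = <i|_E U |0>_E.
Number of Kraus operators = dim(H_env) = d_env
= 27

27


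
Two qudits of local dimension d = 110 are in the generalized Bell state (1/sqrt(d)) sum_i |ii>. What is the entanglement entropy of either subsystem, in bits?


For a maximally entangled state in d x d:
S = log2(d) = log2(110)
= 6.7814

6.7814


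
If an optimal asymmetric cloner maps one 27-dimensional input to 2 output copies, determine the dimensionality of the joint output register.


Output space = H^(tensor 2) where dim(H) = 27
dim = 27^2
= 729

729


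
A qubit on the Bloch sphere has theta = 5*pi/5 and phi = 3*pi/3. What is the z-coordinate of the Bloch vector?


theta = 3.1416, phi = 3.1416
r_z = cos(theta) = -1.0000

-1.0000


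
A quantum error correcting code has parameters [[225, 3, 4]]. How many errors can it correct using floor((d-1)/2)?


Code parameters: [[225, 3, 4]], distance d = 4.
Number of correctable errors = floor((d-1)/2)
= floor((4 - 1)/2)
= floor(3/2)
= 1

1


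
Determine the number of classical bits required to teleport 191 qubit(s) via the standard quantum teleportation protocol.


Quantum teleportation requires 2 classical bits per qubit teleported.
191 qubit(s) -> 2 * 191 = 382 classical bits

382


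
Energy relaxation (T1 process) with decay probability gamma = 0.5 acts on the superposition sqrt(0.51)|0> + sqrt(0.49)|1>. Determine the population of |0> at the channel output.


For amplitude damping with parameter gamma on state sqrt(a)|0> + sqrt(b)|1>:
alpha^2 = 0.51, beta^2 = 0.49
P(|0>) = alpha^2 + gamma * beta^2
= 0.51 + 0.5 * 0.49
= 0.51 + 0.2450
= 0.7550

0.7550


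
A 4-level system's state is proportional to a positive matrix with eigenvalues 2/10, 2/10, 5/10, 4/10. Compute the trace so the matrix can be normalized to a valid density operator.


tr(M) = sum of eigenvalues
= 2/10 + 2/10 + 5/10 + 4/10
= 13/10
= 1.3000

1.3000


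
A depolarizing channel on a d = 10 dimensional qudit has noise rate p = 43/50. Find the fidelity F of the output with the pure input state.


F = (1-p) + p/d
= (1 - 0.8600) + 0.8600/10
= 0.1400 + 0.0860
= 0.2260

0.2260


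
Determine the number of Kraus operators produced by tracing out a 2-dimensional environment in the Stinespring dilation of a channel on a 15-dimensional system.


Tracing out the environment in an orthonormal basis {|i>_E} gives Kraus operators K_i = <i|_E U |0>_E.
Number of Kraus operators = dim(H_env) = d_env
= 2

2


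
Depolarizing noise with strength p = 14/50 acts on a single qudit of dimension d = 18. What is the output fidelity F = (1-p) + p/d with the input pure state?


F = (1-p) + p/d
= (1 - 0.2800) + 0.2800/18
= 0.7200 + 0.0156
= 0.7356

0.7356


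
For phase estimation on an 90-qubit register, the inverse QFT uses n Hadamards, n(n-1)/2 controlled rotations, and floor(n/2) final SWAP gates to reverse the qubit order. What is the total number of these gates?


Hadamard gates: 90
Controlled rotations: n*(n-1)/2 = 90*89/2 = 4005
SWAP gates: floor(n/2) = floor(90/2) = 45
Total = 90 + 4005 + 45
= 4140

4140


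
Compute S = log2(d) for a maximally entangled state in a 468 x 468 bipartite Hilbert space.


For a maximally entangled state in d x d:
S = log2(d) = log2(468)
= 8.8704

8.8704


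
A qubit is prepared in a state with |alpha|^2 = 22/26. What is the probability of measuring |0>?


|alpha|^2 = 22/26 = 0.8462
|beta|^2 = 1 - 22/26 = 4/26 = 0.1538
P(|0>) = |alpha|^2 = 0.8462

0.8462


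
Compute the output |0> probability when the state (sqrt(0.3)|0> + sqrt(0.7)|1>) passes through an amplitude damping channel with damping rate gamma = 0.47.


For amplitude damping with parameter gamma on state sqrt(a)|0> + sqrt(b)|1>:
alpha^2 = 0.3, beta^2 = 0.7
P(|0>) = alpha^2 + gamma * beta^2
= 0.3 + 0.47 * 0.7
= 0.3 + 0.3290
= 0.6290

0.6290


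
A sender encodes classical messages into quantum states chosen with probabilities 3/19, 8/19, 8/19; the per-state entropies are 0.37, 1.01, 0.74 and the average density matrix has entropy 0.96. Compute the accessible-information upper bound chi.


chi = S(rho) - sum_i p_i * S(rho_i)
Weighted entropy = 3/19 * 0.37 + 8/19 * 1.01 + 8/19 * 0.74
= 0.7953
chi = 0.96 - 0.7953
= 0.1647

0.1647


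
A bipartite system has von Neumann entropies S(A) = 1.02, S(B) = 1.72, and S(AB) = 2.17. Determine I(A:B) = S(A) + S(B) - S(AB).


I(A:B) = S(A) + S(B) - S(AB)
= 1.02 + 1.72 - 2.17
= 0.5700

0.5700


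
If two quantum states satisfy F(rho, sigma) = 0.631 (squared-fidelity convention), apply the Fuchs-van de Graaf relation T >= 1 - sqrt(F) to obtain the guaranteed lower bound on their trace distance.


Fuchs-van de Graaf (squared-fidelity convention): 1 - sqrt(F) <= T <= sqrt(1 - F).
Lower bound: T >= 1 - sqrt(F)
sqrt(F) = sqrt(0.631) = 0.7944
T >= 1 - 0.7944
T >= 0.2056

0.2056


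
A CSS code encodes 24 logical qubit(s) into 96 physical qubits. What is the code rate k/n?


Code rate R = k/n
= 24/96
= 0.2500

0.2500


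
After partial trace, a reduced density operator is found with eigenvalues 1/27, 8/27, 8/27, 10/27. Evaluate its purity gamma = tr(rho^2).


tr(rho^2) = sum of eigenvalues squared
= (1/27)^2 + (8/27)^2 + (8/27)^2 + (10/27)^2
= (1 + 64 + 64 + 100) / 729
= 229/729
= 0.3141

0.3141


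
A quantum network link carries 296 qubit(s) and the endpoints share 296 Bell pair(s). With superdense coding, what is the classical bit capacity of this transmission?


Superdense coding allows 2 classical bits per shared entangled pair.
296 pair(s) -> 2 * 296 = 592 classical bits

592


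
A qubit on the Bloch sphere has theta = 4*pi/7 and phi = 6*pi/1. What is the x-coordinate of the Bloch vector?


theta = 1.7952, phi = 18.8496
r_x = sin(theta)*cos(phi) = 0.9749 * 1.0000
r_x = 0.9749

0.9749


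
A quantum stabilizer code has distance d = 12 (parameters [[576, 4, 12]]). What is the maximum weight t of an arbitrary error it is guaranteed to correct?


Code parameters: [[576, 4, 12]], distance d = 12.
Number of correctable errors = floor((d-1)/2)
= floor((12 - 1)/2)
= floor(11/2)
= 5

5


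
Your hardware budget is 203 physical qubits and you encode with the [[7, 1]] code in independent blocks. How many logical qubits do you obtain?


Each code block uses 7 physical qubits for 1 logical qubit(s).
Number of complete blocks = floor(203 / 7) = 29
Logical qubits = 29 * 1
= 29

29


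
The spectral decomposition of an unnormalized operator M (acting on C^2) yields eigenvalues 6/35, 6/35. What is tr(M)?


tr(M) = sum of eigenvalues
= 6/35 + 6/35
= 12/35
= 0.3429

0.3429


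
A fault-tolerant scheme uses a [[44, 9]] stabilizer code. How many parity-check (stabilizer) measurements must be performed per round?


For an [[n,k]] stabilizer code:
Number of stabilizer generators = n - k
= 44 - 9
= 35

35


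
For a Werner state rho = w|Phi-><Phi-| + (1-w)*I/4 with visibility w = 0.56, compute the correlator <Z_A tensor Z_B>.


|Phi-> = (|00> - |11>)/sqrt(2)
For the pure Bell state, <Z_A Z_B> = +1 (Bell-state Pauli correlator).
The maximally-mixed part I/4 has tr(I/4 * P tensor P) = 0 for any traceless Pauli P.
So <Z_A Z_B>_rho = w * (+1) + (1 - w) * 0
= 0.56 * (+1)
= 0.5600

0.5600


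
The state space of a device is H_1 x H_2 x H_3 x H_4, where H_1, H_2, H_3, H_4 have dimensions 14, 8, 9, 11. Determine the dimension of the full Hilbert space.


dim(H_1 x H_2 x H_3 x H_4) = 14 * 8 * 9 * 11
= 112 * 9 * 11
= 1008 * 11
= 11088

11088


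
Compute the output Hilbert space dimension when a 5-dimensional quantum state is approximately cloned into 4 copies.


Output space = H^(tensor 4) where dim(H) = 5
dim = 5^4
= 25 (after 2 factors)
= 125 (after 3 factors)
= 625 (after 4 factors)
= 625

625


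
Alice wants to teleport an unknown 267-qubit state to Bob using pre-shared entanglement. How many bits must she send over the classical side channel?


Quantum teleportation requires 2 classical bits per qubit teleported.
267 qubit(s) -> 2 * 267 = 534 classical bits

534


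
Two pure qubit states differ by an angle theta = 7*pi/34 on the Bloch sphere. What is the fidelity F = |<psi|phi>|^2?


For states separated by angle theta on Bloch sphere:
F = cos^2(theta/2)
theta = 7*pi/34 = 0.6468
theta/2 = 0.3234
cos(theta/2) = 0.9482
F = 0.8990

0.8990


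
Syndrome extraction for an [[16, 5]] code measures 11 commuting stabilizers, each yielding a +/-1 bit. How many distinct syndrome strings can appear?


Each stabilizer generator gives a binary (+1 or -1) measurement outcome.
With 11 independent generators:
Total syndromes = 2^11
= 2048

2048


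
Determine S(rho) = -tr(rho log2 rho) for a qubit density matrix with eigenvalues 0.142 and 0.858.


S = -p*log2(p) - (1-p)*log2(1-p)
p = 0.1420, 1-p = 0.8580
= -0.1420 * log2(0.1420) - 0.8580 * log2(0.8580)
= -(-0.3999) - (-0.1896)
= 0.5895

0.5895


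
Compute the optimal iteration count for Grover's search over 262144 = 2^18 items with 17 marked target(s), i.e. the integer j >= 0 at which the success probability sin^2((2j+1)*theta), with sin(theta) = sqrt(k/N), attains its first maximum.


After j Grover iterations the success probability is P(j) = sin^2((2j+1)*theta), where sin(theta) = sqrt(k/N).
N = 2^18 = 262144, k = 17
sin(theta) = sqrt(k/N) = 0.008052940675
theta = arcsin(sqrt(k/N)) = 0.008053027716 rad
P(j) reaches its first maximum when (2j+1)*theta is as close as possible to pi/2, i.e. j = round(pi/(4*theta) - 1/2).
pi/(4*theta) - 1/2 = 97.0283
(For comparison, the common estimate pi/4 * sqrt(N/k) = 97.5294; the exact maximiser is used here.)
Optimal iterations = 97

97


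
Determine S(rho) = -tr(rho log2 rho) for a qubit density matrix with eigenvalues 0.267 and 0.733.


S = -p*log2(p) - (1-p)*log2(1-p)
p = 0.2670, 1-p = 0.7330
= -0.2670 * log2(0.2670) - 0.7330 * log2(0.7330)
= -(-0.5087) - (-0.3285)
= 0.8371

0.8371


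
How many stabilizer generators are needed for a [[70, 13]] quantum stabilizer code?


For an [[n,k]] stabilizer code:
Number of stabilizer generators = n - k
= 70 - 13
= 57

57


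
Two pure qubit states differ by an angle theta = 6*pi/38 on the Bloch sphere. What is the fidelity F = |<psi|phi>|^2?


For states separated by angle theta on Bloch sphere:
F = cos^2(theta/2)
theta = 6*pi/38 = 0.4960
theta/2 = 0.2480
cos(theta/2) = 0.9694
F = 0.9397

0.9397


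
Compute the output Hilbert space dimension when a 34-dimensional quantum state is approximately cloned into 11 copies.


Output space = H^(tensor 11) where dim(H) = 34
dim = 34^11
= 1156 (after 2 factors)
= 39304 (after 3 factors)
= 1336336 (after 4 factors)
= 45435424 (after 5 factors)
= 1544804416 (after 6 factors)
= 52523350144 (after 7 factors)
= 1785793904896 (after 8 factors)
= 60716992766464 (after 9 factors)
= 2064377754059776 (after 10 factors)
= 70188843638032384 (after 11 factors)
= 70188843638032384

70188843638032384


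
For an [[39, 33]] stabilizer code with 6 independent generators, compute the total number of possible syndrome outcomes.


Each stabilizer generator gives a binary (+1 or -1) measurement outcome.
With 6 independent generators:
Total syndromes = 2^6
= 64

64


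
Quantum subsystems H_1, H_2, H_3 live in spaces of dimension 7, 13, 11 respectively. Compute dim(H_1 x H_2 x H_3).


dim(H_1 x H_2 x H_3) = 7 * 13 * 11
= 91 * 11
= 1001

1001


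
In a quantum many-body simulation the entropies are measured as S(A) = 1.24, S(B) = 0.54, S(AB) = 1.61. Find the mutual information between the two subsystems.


I(A:B) = S(A) + S(B) - S(AB)
= 1.24 + 0.54 - 1.61
= 0.1700

0.1700


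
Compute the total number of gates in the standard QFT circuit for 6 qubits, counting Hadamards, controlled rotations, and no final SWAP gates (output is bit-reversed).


Hadamard gates: 6
Controlled rotations: n*(n-1)/2 = 6*5/2 = 15
SWAP gates: 0 (omitted)
Total = 6 + 15
= 21

21


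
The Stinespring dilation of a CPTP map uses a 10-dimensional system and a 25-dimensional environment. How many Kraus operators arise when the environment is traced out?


Tracing out the environment in an orthonormal basis {|i>_E} gives Kraus operators K_i = <i|_E U |0>_E.
Number of Kraus operators = dim(H_env) = d_env
= 25

25


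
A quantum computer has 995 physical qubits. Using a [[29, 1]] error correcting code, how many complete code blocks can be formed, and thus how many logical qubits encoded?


Each code block uses 29 physical qubits for 1 logical qubit(s).
Number of complete blocks = floor(995 / 29) = 34
Logical qubits = 34 * 1
= 34

34


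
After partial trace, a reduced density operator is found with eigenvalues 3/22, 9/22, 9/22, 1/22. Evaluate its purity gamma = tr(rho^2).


tr(rho^2) = sum of eigenvalues squared
= (3/22)^2 + (9/22)^2 + (9/22)^2 + (1/22)^2
= (9 + 81 + 81 + 1) / 484
= 172/484
= 0.3554

0.3554


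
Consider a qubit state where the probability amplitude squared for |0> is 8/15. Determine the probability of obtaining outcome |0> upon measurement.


|alpha|^2 = 8/15 = 0.5333
|beta|^2 = 1 - 8/15 = 7/15 = 0.4667
P(|0>) = |alpha|^2 = 0.5333

0.5333


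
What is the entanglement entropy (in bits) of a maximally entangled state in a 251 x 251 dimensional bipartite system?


For a maximally entangled state in d x d:
S = log2(d) = log2(251)
= 7.9715

7.9715


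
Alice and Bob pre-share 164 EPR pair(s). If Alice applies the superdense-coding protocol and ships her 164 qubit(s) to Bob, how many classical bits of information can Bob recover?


Superdense coding allows 2 classical bits per shared entangled pair.
164 pair(s) -> 2 * 164 = 328 classical bits

328


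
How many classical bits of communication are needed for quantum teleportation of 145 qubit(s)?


Quantum teleportation requires 2 classical bits per qubit teleported.
145 qubit(s) -> 2 * 145 = 290 classical bits

290


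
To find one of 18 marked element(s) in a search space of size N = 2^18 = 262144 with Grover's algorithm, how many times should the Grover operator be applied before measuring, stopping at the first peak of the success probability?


After j Grover iterations the success probability is P(j) = sin^2((2j+1)*theta), where sin(theta) = sqrt(k/N).
N = 2^18 = 262144, k = 18
sin(theta) = sqrt(k/N) = 0.008286407592
theta = arcsin(sqrt(k/N)) = 0.008286502425 rad
P(j) reaches its first maximum when (2j+1)*theta is as close as possible to pi/2, i.e. j = round(pi/(4*theta) - 1/2).
pi/(4*theta) - 1/2 = 94.2804
(For comparison, the common estimate pi/4 * sqrt(N/k) = 94.7815; the exact maximiser is used here.)
Optimal iterations = 94

94


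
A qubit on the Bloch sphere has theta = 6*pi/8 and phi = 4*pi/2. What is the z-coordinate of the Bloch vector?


theta = 2.3562, phi = 6.2832
r_z = cos(theta) = -0.7071

-0.7071


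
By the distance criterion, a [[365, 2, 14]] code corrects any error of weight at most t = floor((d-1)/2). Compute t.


Code parameters: [[365, 2, 14]], distance d = 14.
Number of correctable errors = floor((d-1)/2)
= floor((14 - 1)/2)
= floor(13/2)
= 6

6


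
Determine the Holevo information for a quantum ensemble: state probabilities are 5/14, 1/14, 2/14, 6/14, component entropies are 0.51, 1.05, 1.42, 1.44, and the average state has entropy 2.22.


chi = S(rho) - sum_i p_i * S(rho_i)
Weighted entropy = 5/14 * 0.51 + 1/14 * 1.05 + 2/14 * 1.42 + 6/14 * 1.44
= 1.0771
chi = 2.22 - 1.0771
= 1.1429

1.1429


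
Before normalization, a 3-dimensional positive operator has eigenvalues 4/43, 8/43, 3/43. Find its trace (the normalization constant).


tr(M) = sum of eigenvalues
= 4/43 + 8/43 + 3/43
= 15/43
= 0.3488

0.3488


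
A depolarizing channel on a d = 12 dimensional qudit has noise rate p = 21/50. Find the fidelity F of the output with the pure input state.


F = (1-p) + p/d
= (1 - 0.4200) + 0.4200/12
= 0.5800 + 0.0350
= 0.6150

0.6150


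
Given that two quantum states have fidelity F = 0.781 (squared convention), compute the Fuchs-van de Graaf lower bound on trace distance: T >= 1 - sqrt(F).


Fuchs-van de Graaf (squared-fidelity convention): 1 - sqrt(F) <= T <= sqrt(1 - F).
Lower bound: T >= 1 - sqrt(F)
sqrt(F) = sqrt(0.781) = 0.8837
T >= 1 - 0.8837
T >= 0.1163

0.1163


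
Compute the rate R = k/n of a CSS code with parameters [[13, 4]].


Code rate R = k/n
= 4/13
= 0.3077

0.3077


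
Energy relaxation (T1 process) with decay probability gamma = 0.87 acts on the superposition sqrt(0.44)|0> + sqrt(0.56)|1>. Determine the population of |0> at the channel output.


For amplitude damping with parameter gamma on state sqrt(a)|0> + sqrt(b)|1>:
alpha^2 = 0.44, beta^2 = 0.56
P(|0>) = alpha^2 + gamma * beta^2
= 0.44 + 0.87 * 0.56
= 0.44 + 0.4872
= 0.9272

0.9272


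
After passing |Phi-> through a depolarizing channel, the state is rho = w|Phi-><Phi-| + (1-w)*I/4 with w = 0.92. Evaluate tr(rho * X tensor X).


|Phi-> = (|00> - |11>)/sqrt(2)
For the pure Bell state, <X_A X_B> = -1 (Bell-state Pauli correlator).
The maximally-mixed part I/4 has tr(I/4 * P tensor P) = 0 for any traceless Pauli P.
So <X_A X_B>_rho = w * (-1) + (1 - w) * 0
= 0.92 * (-1)
= -0.9200

-0.9200


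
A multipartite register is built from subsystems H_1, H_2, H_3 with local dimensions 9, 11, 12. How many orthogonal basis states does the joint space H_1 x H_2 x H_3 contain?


dim(H_1 x H_2 x H_3) = 9 * 11 * 12
= 99 * 12
= 1188

1188


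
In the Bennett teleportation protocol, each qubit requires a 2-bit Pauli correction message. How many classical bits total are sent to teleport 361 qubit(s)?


Quantum teleportation requires 2 classical bits per qubit teleported.
361 qubit(s) -> 2 * 361 = 722 classical bits

722


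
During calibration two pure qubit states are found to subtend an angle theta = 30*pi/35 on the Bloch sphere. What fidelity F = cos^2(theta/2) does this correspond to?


For states separated by angle theta on Bloch sphere:
F = cos^2(theta/2)
theta = 30*pi/35 = 2.6928
theta/2 = 1.3464
cos(theta/2) = 0.2225
F = 0.0495

0.0495


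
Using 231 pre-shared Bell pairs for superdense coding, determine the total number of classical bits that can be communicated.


Superdense coding allows 2 classical bits per shared entangled pair.
231 pair(s) -> 2 * 231 = 462 classical bits

462


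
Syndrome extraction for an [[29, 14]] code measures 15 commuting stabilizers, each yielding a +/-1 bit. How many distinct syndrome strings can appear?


Each stabilizer generator gives a binary (+1 or -1) measurement outcome.
With 15 independent generators:
Total syndromes = 2^15
= 32768

32768


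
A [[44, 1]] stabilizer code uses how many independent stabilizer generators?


For an [[n,k]] stabilizer code:
Number of stabilizer generators = n - k
= 44 - 1
= 43

43


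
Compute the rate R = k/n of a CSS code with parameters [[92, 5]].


Code rate R = k/n
= 5/92
= 0.0543

0.0543


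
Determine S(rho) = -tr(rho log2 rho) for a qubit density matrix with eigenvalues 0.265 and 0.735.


S = -p*log2(p) - (1-p)*log2(1-p)
p = 0.2650, 1-p = 0.7350
= -0.2650 * log2(0.2650) - 0.7350 * log2(0.7350)
= -(-0.5077) - (-0.3265)
= 0.8342

0.8342
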